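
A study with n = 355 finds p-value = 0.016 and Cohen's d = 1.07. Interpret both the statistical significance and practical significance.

Statistically significant (p = 0.016 < 0.05). Cohen's d = 1.07 indicates a large effect size. Both statistical and practical significance should be considered.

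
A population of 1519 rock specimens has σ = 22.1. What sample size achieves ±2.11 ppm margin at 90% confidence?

Without FPC: n₀ = (1.645×22.1/2.11)² = 296.86. With FPC: n = n₀N/(n₀+N-1) = 248.5 → n = 249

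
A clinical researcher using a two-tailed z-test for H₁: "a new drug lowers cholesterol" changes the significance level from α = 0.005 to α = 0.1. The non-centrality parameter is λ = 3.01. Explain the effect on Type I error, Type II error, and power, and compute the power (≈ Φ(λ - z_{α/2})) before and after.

Increasing α from 0.005 to 0.1:
• Type I error rate increases (α is the Type I rate by definition).
• Critical value moves from z_{α/2} = 2.807 to 1.645, so power = Φ(λ - z_{α/2}) goes from Φ(3.01 - 2.807) = 0.58 to Φ(3.01 - 1.645) = 0.914.
• Type II error rate β = 1 - power therefore decreases (0.42 → 0.086).
Appropriate when false negatives are costly — here, shelving an effective drug — patients miss out on a treatment that would have helped.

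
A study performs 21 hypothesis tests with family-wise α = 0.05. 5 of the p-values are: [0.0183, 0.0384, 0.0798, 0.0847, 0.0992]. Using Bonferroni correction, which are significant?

Bonferroni α = 0.05/21 = 0.00238. None of the given p-values are significant.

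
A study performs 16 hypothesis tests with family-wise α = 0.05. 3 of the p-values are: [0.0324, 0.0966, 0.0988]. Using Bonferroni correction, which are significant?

Bonferroni α = 0.05/16 = 0.00313. None of the given p-values are significant.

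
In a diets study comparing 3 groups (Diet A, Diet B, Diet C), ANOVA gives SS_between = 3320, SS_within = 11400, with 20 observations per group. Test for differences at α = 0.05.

df_between = 2, df_within = 57. F = MS_between/MS_within = 1660.0/200.0 = 8.3. F_crit ≈ 3.159. Reject H₀. At least one mean differs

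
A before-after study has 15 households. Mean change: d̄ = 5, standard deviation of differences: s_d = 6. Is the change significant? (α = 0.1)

t = d̄/(s_d/√n) = 5/(6/√15) = 3.227. df = 14, critical t = ±1.761. Reject H₀.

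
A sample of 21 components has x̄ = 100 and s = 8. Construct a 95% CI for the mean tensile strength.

CI = x̄ ± t*(s/√n) = 100 ± 2.086(8/√21) = (96.36, 103.64)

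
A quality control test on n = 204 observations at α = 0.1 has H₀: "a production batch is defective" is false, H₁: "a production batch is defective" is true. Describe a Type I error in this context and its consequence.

Type I error: rejecting H₀ when it is true — concluding that a production batch is defective when in fact it is not. Consequence: scrapping a good batch — wasted material and cost for no reason.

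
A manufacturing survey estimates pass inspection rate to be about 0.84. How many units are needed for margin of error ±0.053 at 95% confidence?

n = z²p(1-p)/E² = 1.96²×0.84×0.16/0.053² = 183.8 → n = 184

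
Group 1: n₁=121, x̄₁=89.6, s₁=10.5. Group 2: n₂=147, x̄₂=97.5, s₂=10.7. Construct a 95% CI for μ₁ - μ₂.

Difference = -7.9. SE = √(10.5²/121 + 10.7²/147) = 1.3. CI = (-10.45, -5.35)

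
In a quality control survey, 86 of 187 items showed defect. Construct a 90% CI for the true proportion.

p̂ = 0.46. CI = p̂ ± z*√(p̂(1-p̂)/n) = (0.4, 0.52)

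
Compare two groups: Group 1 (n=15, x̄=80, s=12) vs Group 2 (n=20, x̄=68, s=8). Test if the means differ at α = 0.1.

Pooled sp = 9.9. t = 3.55, df = 33. Critical t = ±1.692. Reject H₀.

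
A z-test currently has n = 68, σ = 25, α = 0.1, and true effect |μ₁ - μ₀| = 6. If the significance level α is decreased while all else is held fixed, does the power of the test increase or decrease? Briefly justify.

Power decreases: a smaller α raises the critical value, so less of the H₁ sampling distribution falls in the rejection region.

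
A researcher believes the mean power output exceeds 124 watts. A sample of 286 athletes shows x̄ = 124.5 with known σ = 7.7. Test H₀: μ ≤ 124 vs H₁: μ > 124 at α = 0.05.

z = 1.098. Critical value: 1.645. Fail to reject H₀.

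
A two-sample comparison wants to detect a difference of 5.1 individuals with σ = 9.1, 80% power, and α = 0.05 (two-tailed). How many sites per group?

n per group = 2(z_α/2 + z_β)²σ²/d² = 2×(1.96 + 0.84)²×9.1²/5.1² = 49.9 → n = 50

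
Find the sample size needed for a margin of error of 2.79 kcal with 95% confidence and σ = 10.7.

n = (z*σ/E)² = (1.96×10.7/2.79)² = 56.5 → n = 57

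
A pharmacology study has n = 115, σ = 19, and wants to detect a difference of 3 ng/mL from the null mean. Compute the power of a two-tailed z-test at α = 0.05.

SE = σ/√n = 19/√115 = 1.772. Non-centrality λ = d/SE = 3/1.772 = 1.693. Power ≈ Φ(λ - z_{α/2}) = Φ(1.693 - 1.96) = Φ(-0.267) = 0.395.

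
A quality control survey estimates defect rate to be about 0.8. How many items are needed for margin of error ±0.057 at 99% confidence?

n = z²p(1-p)/E² = 2.576²×0.8×0.2/0.057² = 326.8 → n = 327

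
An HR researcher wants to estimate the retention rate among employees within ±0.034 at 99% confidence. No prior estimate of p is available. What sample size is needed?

Conservative approach: use p = 0.5 (maximizes p(1-p) = 0.25). n = z²(0.25)/E² = 2.576²×0.25/0.034² = 1435.1 → n = 1436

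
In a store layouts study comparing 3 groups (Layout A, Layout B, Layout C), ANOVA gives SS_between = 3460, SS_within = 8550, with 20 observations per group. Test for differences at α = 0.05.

df_between = 2, df_within = 57. F = MS_between/MS_within = 1730.0/150.0 = 11.533. F_crit ≈ 3.159. Reject H₀. At least one mean differs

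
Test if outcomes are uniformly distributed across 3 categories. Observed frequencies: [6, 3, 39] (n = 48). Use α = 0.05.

Expected = 16 each. χ² = Σ(O-E)²/E = 49.875. df = 2, critical value = 5.991. Reject H₀.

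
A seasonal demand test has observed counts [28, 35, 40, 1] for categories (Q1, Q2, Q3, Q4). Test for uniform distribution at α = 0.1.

Expected = 26 each. χ² = Σ(O-E)²/E = 34.846. df = 3, critical value = 6.251. Reject H₀.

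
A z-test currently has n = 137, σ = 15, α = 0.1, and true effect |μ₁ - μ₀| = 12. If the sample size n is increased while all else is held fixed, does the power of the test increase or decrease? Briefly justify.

Power increases: a larger n shrinks the standard error σ/√n, moving the sampling distribution under H₁ further from the critical value.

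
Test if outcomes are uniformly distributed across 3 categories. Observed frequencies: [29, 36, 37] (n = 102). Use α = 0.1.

Expected = 34 each. χ² = Σ(O-E)²/E = 1.118. df = 2, critical value = 4.605. Fail to reject H₀.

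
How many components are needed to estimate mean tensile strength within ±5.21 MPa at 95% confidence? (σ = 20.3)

n = (z*σ/E)² = (1.96×20.3/5.21)² = 58.3 → n = 59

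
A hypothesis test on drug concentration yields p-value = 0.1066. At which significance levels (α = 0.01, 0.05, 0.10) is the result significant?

p = 0.1066. Not significant at any of the given levels.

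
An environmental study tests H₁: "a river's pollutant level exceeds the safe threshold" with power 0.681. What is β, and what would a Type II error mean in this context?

β = 1 - power = 1 - 0.681 = 0.319. A Type II error is failing to reject H₀ when H₀ is false (false negative) — here, failing to conclude that a river's pollutant level exceeds the safe threshold when in fact it is true. Consequence: allowing unsafe pollution to continue.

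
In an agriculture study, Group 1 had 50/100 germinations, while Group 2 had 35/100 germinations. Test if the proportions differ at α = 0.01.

p̂₁ = 0.5, p̂₂ = 0.35, pooled p̂ = 0.425. z = 2.146. Critical: ±2.576. Fail to reject H₀.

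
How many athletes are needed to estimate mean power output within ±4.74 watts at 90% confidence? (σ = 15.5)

n = (z*σ/E)² = (1.645×15.5/4.74)² = 28.9 → n = 29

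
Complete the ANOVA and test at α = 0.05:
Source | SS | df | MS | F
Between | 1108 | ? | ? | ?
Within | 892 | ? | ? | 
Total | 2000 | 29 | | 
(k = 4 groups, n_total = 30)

df_between = 3, df_within = 26. MS_between = 369.33, MS_within = 34.31. F = 10.765, F_crit ≈ 2.975. Reject H₀.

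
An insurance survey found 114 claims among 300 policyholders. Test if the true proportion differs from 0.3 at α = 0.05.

p̂ = 0.38, p₀ = 0.3. z = (p̂ - p₀)/√(p₀(1-p₀)/n) = 3.024. Critical: ±1.96. Reject H₀.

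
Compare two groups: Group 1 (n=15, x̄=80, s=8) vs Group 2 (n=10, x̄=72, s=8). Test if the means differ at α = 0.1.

Pooled sp = 8.0. t = 2.449, df = 23. Critical t = ±1.714. Reject H₀.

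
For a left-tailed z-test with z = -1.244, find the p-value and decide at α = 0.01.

p = P(Z < -1.244) = Φ(-1.244) ≈ 0.1067. Since p ≥ 0.01, fail to reject H₀ (not significant) at α = 0.01.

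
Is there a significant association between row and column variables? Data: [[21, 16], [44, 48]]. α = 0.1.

χ² = 0.842. df = 1, critical = 2.706. Fail to reject H₀. No evidence of dependence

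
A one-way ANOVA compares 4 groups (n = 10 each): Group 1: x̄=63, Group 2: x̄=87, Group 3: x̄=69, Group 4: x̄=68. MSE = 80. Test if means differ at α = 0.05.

Grand mean = 71.75. SS_between = 3307.5, MS_between = 1102.5. F = 13.781, F_crit ≈ 2.866. Reject H₀.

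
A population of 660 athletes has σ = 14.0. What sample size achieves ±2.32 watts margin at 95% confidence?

Without FPC: n₀ = (1.96×14.0/2.32)² = 139.892. With FPC: n = n₀N/(n₀+N-1) = 115.6 → n = 116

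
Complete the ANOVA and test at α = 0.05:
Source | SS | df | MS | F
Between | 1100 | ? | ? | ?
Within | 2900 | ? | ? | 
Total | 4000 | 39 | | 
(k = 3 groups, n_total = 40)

df_between = 2, df_within = 37. MS_between = 550.0, MS_within = 78.38. F = 7.017, F_crit ≈ 3.252. Reject H₀.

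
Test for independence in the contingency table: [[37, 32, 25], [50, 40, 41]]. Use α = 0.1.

χ² = 0.643. df = 2, critical = 4.605. Fail to reject H₀. No evidence of dependence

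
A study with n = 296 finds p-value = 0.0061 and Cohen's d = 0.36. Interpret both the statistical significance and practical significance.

Statistically significant (p = 0.0061 < 0.05). Cohen's d = 0.36 indicates a small effect size. Both statistical and practical significance should be considered.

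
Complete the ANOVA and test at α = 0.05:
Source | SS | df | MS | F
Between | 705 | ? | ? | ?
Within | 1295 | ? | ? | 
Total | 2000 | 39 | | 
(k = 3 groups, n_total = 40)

df_between = 2, df_within = 37. MS_between = 352.5, MS_within = 35.0. F = 10.071, F_crit ≈ 3.252. Reject H₀.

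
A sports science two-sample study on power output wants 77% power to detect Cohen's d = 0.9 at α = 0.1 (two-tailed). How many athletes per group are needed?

z_{α/2} = 1.645, z_β = Φ⁻¹(0.77) = 0.739. For large effect (d = 0.9): n per group = 2(z_{α/2} + z_β)²/d² = 2(1.645 + 0.739)²/0.9² = 14.03 → 15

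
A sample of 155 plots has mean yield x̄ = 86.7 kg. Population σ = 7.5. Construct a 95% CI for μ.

CI = x̄ ± z*(σ/√n) = 86.7 ± 1.96(7.5/√155) = 86.7 ± 1.18 = (85.52, 87.88)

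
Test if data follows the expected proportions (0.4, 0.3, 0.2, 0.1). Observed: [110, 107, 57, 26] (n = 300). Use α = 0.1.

Expected: [120.0, 90.0, 60.0, 30.0]. χ² = 4.728. df = 3, critical = 6.251. Fail to reject H₀.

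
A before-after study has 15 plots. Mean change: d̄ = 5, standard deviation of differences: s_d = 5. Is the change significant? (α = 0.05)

t = d̄/(s_d/√n) = 5/(5/√15) = 3.873. df = 14, critical t = ±2.145. Reject H₀.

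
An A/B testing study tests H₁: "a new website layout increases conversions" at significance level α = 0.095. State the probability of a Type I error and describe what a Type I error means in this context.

P(Type I error) = α = 0.095. A Type I error is rejecting H₀ when H₀ is actually true (false positive) — here, concluding that a new website layout increases conversions when in fact this is not the case. Consequence: rolling out a layout that doesn't actually help — wasted engineering effort.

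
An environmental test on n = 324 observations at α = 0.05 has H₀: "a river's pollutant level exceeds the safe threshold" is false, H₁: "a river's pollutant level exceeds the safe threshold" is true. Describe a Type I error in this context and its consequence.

Type I error: rejecting H₀ when it is true — concluding that a river's pollutant level exceeds the safe threshold when in fact it is not. Consequence: shutting down a compliant factory unnecessarily.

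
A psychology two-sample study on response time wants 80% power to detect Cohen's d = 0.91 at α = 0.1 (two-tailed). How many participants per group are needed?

z_{α/2} = 1.645, z_β = Φ⁻¹(0.8) = 0.842. For large effect (d = 0.91): n per group = 2(z_{α/2} + z_β)²/d² = 2(1.645 + 0.842)²/0.91² = 14.9 → 15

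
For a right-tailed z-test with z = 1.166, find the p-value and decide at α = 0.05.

p = P(Z > 1.166) = 1 - Φ(1.166) ≈ 0.1218. Since p ≥ 0.05, fail to reject H₀ (not significant) at α = 0.05.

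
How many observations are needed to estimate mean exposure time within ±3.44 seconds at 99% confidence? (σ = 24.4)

n = (z*σ/E)² = (2.576×24.4/3.44)² = 333.9 → n = 334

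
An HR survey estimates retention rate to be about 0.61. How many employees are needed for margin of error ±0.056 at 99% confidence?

n = z²p(1-p)/E² = 2.576²×0.61×0.39/0.056² = 503.4 → n = 504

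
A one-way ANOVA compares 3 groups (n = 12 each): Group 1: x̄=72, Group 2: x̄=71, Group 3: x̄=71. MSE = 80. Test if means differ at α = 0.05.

Grand mean = 71.33. SS_between = 8.0, MS_between = 4.0. F = 0.05, F_crit ≈ 3.285. Fail to reject H₀.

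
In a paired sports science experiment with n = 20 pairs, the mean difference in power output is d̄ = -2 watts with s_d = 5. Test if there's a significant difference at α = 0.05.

t = d̄/(s_d/√n) = -2/(5/√20) = -1.789. df = 19, critical t = ±2.093. Fail to reject H₀.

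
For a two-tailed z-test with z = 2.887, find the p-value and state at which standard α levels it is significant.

p = 2·P(Z > |2.887|) = 2·(1 - Φ(2.887)) ≈ 0.0039. Significant at α = 0.1; Significant at α = 0.05; Significant at α = 0.01.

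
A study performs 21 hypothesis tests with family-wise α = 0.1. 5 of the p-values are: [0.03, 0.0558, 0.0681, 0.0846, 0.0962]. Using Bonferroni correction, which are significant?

Bonferroni α = 0.1/21 = 0.00476. None of the given p-values are significant.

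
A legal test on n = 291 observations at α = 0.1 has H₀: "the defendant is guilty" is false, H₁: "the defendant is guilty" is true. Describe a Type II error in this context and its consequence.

Type II error: failing to reject H₀ when it is false — concluding that the defendant is guilty is not supported when in fact it is. Consequence: acquitting a guilty person.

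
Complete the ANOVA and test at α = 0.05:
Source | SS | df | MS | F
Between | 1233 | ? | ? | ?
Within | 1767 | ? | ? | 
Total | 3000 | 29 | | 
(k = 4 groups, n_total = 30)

df_between = 3, df_within = 26. MS_between = 411.0, MS_within = 67.96. F = 6.048, F_crit ≈ 2.975. Reject H₀.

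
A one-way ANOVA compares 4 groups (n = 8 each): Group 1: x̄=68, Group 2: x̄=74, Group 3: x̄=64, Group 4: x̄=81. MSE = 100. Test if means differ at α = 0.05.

Grand mean = 71.75. SS_between = 1318.0, MS_between = 439.33. F = 4.393, F_crit ≈ 2.947. Reject H₀.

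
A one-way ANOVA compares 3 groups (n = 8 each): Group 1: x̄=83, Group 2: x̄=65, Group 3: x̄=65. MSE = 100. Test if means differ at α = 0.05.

Grand mean = 71.0. SS_between = 1728.0, MS_between = 864.0. F = 8.64, F_crit ≈ 3.467. Reject H₀.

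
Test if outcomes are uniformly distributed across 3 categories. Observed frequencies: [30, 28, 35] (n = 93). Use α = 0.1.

Expected = 31 each. χ² = Σ(O-E)²/E = 0.839. df = 2, critical value = 4.605. Fail to reject H₀.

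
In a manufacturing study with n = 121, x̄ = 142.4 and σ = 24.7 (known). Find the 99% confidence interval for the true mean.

CI = x̄ ± z*(σ/√n) = 142.4 ± 2.576(24.7/√121) = 142.4 ± 5.78 = (136.62, 148.18)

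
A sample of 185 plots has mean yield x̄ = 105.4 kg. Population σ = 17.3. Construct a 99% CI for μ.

CI = x̄ ± z*(σ/√n) = 105.4 ± 2.576(17.3/√185) = 105.4 ± 3.28 = (102.12, 108.68)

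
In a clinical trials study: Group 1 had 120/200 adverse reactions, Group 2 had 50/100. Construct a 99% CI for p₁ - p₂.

p̂₁ = 0.6, p̂₂ = 0.5. Difference = 0.1. CI = (-0.057, 0.257)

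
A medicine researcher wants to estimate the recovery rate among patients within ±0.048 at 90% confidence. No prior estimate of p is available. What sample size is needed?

Conservative approach: use p = 0.5 (maximizes p(1-p) = 0.25). n = z²(0.25)/E² = 1.645²×0.25/0.048² = 293.6 → n = 294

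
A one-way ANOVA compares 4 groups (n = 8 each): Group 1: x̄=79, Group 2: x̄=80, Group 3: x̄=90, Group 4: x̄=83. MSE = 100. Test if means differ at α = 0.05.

Grand mean = 83.0. SS_between = 592.0, MS_between = 197.33. F = 1.973, F_crit ≈ 2.947. Fail to reject H₀.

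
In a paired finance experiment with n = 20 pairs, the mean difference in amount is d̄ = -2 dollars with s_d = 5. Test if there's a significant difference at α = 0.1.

t = d̄/(s_d/√n) = -2/(5/√20) = -1.789. df = 19, critical t = ±1.729. Reject H₀.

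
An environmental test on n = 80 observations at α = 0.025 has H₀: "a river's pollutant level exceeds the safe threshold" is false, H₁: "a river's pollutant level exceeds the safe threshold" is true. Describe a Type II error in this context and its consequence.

Type II error: failing to reject H₀ when it is false — concluding that a river's pollutant level exceeds the safe threshold is not supported when in fact it is. Consequence: allowing unsafe pollution to continue.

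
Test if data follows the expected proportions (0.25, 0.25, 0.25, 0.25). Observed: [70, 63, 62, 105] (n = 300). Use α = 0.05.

Expected: [75.0, 75.0, 75.0, 75.0]. χ² = 16.507. df = 3, critical = 7.815. Reject H₀.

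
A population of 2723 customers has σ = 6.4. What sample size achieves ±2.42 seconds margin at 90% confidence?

Without FPC: n₀ = (1.645×6.4/2.42)² = 18.926. With FPC: n = n₀N/(n₀+N-1) = 18.8 → n = 19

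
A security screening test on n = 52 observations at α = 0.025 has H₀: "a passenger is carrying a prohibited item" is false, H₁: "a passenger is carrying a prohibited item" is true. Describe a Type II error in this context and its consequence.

Type II error: failing to reject H₀ when it is false — concluding that a passenger is carrying a prohibited item is not supported when in fact it is. Consequence: letting a prohibited item through — security breach.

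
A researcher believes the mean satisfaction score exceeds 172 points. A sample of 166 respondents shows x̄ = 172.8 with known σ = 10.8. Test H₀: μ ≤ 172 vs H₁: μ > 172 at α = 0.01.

z = 0.954. Critical value: 2.33. Fail to reject H₀.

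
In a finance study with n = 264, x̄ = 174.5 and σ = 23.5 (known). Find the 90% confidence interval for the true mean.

CI = x̄ ± z*(σ/√n) = 174.5 ± 1.645(23.5/√264) = 174.5 ± 2.38 = (172.12, 176.88)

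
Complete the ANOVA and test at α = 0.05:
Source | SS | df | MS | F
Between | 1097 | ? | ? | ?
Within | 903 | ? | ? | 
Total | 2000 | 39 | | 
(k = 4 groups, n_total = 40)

df_between = 3, df_within = 36. MS_between = 365.67, MS_within = 25.08. F = 14.578, F_crit ≈ 2.866. Reject H₀.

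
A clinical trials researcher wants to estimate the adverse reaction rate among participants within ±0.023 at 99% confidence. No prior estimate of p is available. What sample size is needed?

Conservative approach: use p = 0.5 (maximizes p(1-p) = 0.25). n = z²(0.25)/E² = 2.576²×0.25/0.023² = 3136.0 → n = 3136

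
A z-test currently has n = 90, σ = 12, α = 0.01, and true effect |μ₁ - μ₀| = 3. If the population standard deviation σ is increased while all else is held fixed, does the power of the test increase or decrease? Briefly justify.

Power decreases: a larger σ inflates the standard error σ/√n, pulling the sampling distribution under H₁ back toward the critical value.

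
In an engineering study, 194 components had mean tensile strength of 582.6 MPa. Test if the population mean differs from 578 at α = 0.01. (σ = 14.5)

z = (x̄ - μ₀)/(σ/√n) = (582.6 - 578)/(14.5/√194) = 4.419. Critical value: ±2.576. Since |4.419| > 2.576, Reject H₀.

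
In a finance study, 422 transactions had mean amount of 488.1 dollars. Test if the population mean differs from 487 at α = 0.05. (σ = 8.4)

z = (x̄ - μ₀)/(σ/√n) = (488.1 - 487)/(8.4/√422) = 2.69. Critical value: ±1.96. Since |2.69| > 1.96, Reject H₀.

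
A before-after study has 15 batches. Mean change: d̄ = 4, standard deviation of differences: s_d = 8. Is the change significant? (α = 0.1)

t = d̄/(s_d/√n) = 4/(8/√15) = 1.936. df = 14, critical t = ±1.761. Reject H₀.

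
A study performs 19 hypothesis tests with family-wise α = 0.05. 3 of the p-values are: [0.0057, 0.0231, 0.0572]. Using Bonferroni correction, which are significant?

Bonferroni α = 0.05/19 = 0.00263. None of the given p-values are significant.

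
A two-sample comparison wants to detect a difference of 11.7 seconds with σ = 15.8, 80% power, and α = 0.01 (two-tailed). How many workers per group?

n per group = 2(z_α/2 + z_β)²σ²/d² = 2×(2.576 + 0.84)²×15.8²/11.7² = 42.6 → n = 43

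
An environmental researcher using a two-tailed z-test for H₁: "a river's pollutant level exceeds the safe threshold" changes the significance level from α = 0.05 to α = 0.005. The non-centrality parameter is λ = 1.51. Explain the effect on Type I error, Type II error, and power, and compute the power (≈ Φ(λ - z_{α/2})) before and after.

Decreasing α from 0.05 to 0.005:
• Type I error rate decreases (α is the Type I rate by definition).
• Critical value moves from z_{α/2} = 1.96 to 2.807, so power = Φ(λ - z_{α/2}) goes from Φ(1.51 - 1.96) = 0.326 to Φ(1.51 - 2.807) = 0.097.
• Type II error rate β = 1 - power therefore increases (0.674 → 0.903).
Appropriate when false positives are costly — here, shutting down a compliant factory unnecessarily.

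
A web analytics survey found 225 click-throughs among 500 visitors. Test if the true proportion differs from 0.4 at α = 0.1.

p̂ = 0.45, p₀ = 0.4. z = (p̂ - p₀)/√(p₀(1-p₀)/n) = 2.282. Critical: ±1.645. Reject H₀.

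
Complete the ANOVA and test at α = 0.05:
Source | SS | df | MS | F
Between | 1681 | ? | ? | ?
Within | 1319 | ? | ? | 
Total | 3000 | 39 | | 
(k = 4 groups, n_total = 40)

df_between = 3, df_within = 36. MS_between = 560.33, MS_within = 36.64. F = 15.293, F_crit ≈ 2.866. Reject H₀.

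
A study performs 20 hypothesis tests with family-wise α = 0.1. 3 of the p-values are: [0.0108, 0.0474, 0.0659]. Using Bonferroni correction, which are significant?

Bonferroni α = 0.1/20 = 0.005. None of the given p-values are significant.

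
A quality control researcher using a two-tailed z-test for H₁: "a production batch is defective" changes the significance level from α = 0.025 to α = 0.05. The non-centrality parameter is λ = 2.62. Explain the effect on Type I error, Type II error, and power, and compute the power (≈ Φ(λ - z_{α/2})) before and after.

Increasing α from 0.025 to 0.05:
• Type I error rate increases (α is the Type I rate by definition).
• Critical value moves from z_{α/2} = 2.241 to 1.96, so power = Φ(λ - z_{α/2}) goes from Φ(2.62 - 2.241) = 0.648 to Φ(2.62 - 1.96) = 0.745.
• Type II error rate β = 1 - power therefore decreases (0.352 → 0.255).
Appropriate when false negatives are costly — here, shipping a defective batch — faulty products reach customers.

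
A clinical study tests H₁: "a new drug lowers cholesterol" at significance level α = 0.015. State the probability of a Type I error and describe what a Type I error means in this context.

P(Type I error) = α = 0.015. A Type I error is rejecting H₀ when H₀ is actually true (false positive) — here, concluding that a new drug lowers cholesterol when in fact this is not the case. Consequence: approving an ineffective drug — patients take a useless medication and may skip effective alternatives.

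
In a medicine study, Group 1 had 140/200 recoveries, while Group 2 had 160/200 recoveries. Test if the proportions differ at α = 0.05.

p̂₁ = 0.7, p̂₂ = 0.8, pooled p̂ = 0.75. z = -2.309. Critical: ±1.96. Reject H₀.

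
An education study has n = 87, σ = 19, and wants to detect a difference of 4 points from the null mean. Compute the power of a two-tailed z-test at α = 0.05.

SE = σ/√n = 19/√87 = 2.037. Non-centrality λ = d/SE = 4/2.037 = 1.964. Power ≈ Φ(λ - z_{α/2}) = Φ(1.964 - 1.96) = Φ(0.004) = 0.501.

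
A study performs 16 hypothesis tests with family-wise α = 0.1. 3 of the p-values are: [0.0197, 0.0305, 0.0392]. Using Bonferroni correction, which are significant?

Bonferroni α = 0.1/16 = 0.00625. None of the given p-values are significant.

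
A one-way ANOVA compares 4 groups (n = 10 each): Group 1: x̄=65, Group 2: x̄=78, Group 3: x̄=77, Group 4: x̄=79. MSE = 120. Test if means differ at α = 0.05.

Grand mean = 74.75. SS_between = 1287.5, MS_between = 429.17. F = 3.576, F_crit ≈ 2.866. Reject H₀.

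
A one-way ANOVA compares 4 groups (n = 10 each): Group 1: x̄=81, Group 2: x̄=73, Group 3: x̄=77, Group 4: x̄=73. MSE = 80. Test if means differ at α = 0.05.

Grand mean = 76.0. SS_between = 440.0, MS_between = 146.67. F = 1.833, F_crit ≈ 2.866. Fail to reject H₀.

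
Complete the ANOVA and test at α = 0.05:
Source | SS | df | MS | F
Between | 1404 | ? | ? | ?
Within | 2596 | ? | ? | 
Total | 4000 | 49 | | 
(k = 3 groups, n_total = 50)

df_between = 2, df_within = 47. MS_between = 702.0, MS_within = 55.23. F = 12.71, F_crit ≈ 3.195. Reject H₀.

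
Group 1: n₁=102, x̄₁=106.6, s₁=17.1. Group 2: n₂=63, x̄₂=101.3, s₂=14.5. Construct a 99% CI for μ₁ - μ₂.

Difference = 5.3. SE = √(17.1²/102 + 14.5²/63) = 2.491. CI = (-1.12, 11.72)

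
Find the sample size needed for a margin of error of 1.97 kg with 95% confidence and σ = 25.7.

n = (z*σ/E)² = (1.96×25.7/1.97)² = 653.8 → n = 654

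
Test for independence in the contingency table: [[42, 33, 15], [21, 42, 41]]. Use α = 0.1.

χ² = 19.241. df = 2, critical = 4.605. Reject H₀. Variables are dependent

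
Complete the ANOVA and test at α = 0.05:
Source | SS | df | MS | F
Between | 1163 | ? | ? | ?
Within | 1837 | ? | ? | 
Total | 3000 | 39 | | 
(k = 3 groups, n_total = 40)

df_between = 2, df_within = 37. MS_between = 581.5, MS_within = 49.65. F = 11.712, F_crit ≈ 3.252. Reject H₀.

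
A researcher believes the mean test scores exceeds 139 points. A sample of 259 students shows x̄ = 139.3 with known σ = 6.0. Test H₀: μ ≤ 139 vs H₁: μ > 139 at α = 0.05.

z = 0.805. Critical value: 1.645. Fail to reject H₀.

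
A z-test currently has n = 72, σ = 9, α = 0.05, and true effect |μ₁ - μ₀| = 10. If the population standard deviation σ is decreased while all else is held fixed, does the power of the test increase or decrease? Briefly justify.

Power increases: a smaller σ shrinks the standard error σ/√n, moving the sampling distribution under H₁ further from the critical value.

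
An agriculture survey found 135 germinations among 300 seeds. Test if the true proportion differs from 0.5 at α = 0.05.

p̂ = 0.45, p₀ = 0.5. z = (p̂ - p₀)/√(p₀(1-p₀)/n) = -1.732. Critical: ±1.96. Fail to reject H₀.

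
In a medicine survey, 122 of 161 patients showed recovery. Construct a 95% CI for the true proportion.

p̂ = 0.758. CI = p̂ ± z*√(p̂(1-p̂)/n) = (0.692, 0.824)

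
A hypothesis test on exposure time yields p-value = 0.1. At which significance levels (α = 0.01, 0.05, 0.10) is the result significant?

p = 0.1. Not significant at any of the given levels.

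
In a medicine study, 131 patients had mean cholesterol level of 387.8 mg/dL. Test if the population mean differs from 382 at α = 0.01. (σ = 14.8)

z = (x̄ - μ₀)/(σ/√n) = (387.8 - 382)/(14.8/√131) = 4.485. Critical value: ±2.576. Since |4.485| > 2.576, Reject H₀.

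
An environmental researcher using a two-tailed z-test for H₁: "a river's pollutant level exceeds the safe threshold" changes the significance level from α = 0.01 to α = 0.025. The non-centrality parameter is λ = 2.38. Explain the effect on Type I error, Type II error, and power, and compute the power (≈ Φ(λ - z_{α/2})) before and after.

Increasing α from 0.01 to 0.025:
• Type I error rate increases (α is the Type I rate by definition).
• Critical value moves from z_{α/2} = 2.576 to 2.241, so power = Φ(λ - z_{α/2}) goes from Φ(2.38 - 2.576) = 0.422 to Φ(2.38 - 2.241) = 0.555.
• Type II error rate β = 1 - power therefore decreases (0.578 → 0.445).
Appropriate when false negatives are costly — here, allowing unsafe pollution to continue.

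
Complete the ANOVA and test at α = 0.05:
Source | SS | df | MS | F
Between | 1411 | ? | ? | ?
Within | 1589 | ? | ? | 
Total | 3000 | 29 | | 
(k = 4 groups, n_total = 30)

df_between = 3, df_within = 26. MS_between = 470.33, MS_within = 61.12. F = 7.696, F_crit ≈ 2.975. Reject H₀.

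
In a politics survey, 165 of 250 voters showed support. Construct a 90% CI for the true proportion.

p̂ = 0.66. CI = p̂ ± z*√(p̂(1-p̂)/n) = (0.611, 0.709)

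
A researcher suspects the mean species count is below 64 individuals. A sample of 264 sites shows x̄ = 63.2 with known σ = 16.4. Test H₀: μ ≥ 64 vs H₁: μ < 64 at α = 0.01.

z = -0.793. Critical value: -2.33. Fail to reject H₀.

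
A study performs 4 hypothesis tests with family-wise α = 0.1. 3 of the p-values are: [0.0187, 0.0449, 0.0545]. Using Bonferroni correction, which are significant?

Bonferroni α = 0.1/4 = 0.025. Significant p-values: [0.0187]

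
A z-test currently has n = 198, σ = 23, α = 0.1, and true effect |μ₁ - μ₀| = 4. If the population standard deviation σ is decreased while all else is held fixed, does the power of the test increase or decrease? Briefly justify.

Power increases: a smaller σ shrinks the standard error σ/√n, moving the sampling distribution under H₁ further from the critical value.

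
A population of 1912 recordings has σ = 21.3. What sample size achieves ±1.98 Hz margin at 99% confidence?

Without FPC: n₀ = (2.576×21.3/1.98)² = 767.928. With FPC: n = n₀N/(n₀+N-1) = 548.1 → n = 549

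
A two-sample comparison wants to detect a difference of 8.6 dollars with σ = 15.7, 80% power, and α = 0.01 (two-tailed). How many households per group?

n per group = 2(z_α/2 + z_β)²σ²/d² = 2×(2.576 + 0.84)²×15.7²/8.6² = 77.8 → n = 78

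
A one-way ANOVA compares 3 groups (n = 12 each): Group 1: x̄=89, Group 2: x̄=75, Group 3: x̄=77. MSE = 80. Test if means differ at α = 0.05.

Grand mean = 80.33. SS_between = 1376.0, MS_between = 688.0. F = 8.6, F_crit ≈ 3.285. Reject H₀.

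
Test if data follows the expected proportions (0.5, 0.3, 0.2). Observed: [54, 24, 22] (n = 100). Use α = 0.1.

Expected: [50.0, 30.0, 20.0]. χ² = 1.72. df = 2, critical = 4.605. Fail to reject H₀.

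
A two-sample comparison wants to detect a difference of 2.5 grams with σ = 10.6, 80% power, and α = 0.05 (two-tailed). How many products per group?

n per group = 2(z_α/2 + z_β)²σ²/d² = 2×(1.96 + 0.84)²×10.6²/2.5² = 281.9 → n = 282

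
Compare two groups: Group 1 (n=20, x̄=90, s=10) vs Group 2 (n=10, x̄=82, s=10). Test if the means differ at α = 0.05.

Pooled sp = 10.0. t = 2.066, df = 28. Critical t = ±2.048. Reject H₀.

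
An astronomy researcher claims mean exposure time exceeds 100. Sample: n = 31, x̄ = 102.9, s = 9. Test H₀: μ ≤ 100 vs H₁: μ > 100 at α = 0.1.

t = (102.9 - 100)/(9/√31) = 1.794, df = 30. Critical t = 1.31. Reject H₀.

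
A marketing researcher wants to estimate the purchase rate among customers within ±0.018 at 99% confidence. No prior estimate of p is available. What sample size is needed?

Conservative approach: use p = 0.5 (maximizes p(1-p) = 0.25). n = z²(0.25)/E² = 2.576²×0.25/0.018² = 5120.2 → n = 5121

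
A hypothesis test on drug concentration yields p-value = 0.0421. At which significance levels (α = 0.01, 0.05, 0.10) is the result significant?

p = 0.0421. Significant at: α = 0.05, 0.1.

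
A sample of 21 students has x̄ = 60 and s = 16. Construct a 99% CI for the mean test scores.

CI = x̄ ± t*(s/√n) = 60 ± 2.845(16/√21) = (50.07, 69.93)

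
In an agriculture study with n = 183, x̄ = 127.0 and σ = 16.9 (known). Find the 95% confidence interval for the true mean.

CI = x̄ ± z*(σ/√n) = 127.0 ± 1.96(16.9/√183) = 127.0 ± 2.45 = (124.55, 129.45)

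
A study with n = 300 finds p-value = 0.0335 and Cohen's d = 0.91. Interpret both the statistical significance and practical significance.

Statistically significant (p = 0.0335 < 0.05). Cohen's d = 0.91 indicates a large effect size. Both statistical and practical significance should be considered.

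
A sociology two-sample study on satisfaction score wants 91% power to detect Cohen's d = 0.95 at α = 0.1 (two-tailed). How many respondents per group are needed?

z_{α/2} = 1.645, z_β = Φ⁻¹(0.91) = 1.341. For large effect (d = 0.95): n per group = 2(z_{α/2} + z_β)²/d² = 2(1.645 + 1.341)²/0.95² = 19.8 → 20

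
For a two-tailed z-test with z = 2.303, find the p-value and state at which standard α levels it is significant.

p = 2·P(Z > |2.303|) = 2·(1 - Φ(2.303)) ≈ 0.0213. Significant at α = 0.1; Significant at α = 0.05.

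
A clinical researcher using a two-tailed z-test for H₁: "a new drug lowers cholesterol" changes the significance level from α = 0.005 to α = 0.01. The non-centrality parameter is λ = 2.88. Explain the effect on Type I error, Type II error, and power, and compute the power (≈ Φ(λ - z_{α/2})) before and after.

Increasing α from 0.005 to 0.01:
• Type I error rate increases (α is the Type I rate by definition).
• Critical value moves from z_{α/2} = 2.807 to 2.576, so power = Φ(λ - z_{α/2}) goes from Φ(2.88 - 2.807) = 0.529 to Φ(2.88 - 2.576) = 0.619.
• Type II error rate β = 1 - power therefore decreases (0.471 → 0.381).
Appropriate when false negatives are costly — here, shelving an effective drug — patients miss out on a treatment that would have helped.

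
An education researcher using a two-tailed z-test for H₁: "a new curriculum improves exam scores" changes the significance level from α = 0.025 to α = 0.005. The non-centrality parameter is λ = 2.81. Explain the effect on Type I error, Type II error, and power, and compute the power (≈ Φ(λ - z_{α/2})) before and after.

Decreasing α from 0.025 to 0.005:
• Type I error rate decreases (α is the Type I rate by definition).
• Critical value moves from z_{α/2} = 2.241 to 2.807, so power = Φ(λ - z_{α/2}) goes from Φ(2.81 - 2.241) = 0.715 to Φ(2.81 - 2.807) = 0.501.
• Type II error rate β = 1 - power therefore increases (0.285 → 0.499).
Appropriate when false positives are costly — here, adopting a curriculum that gives no real benefit — disruption for nothing.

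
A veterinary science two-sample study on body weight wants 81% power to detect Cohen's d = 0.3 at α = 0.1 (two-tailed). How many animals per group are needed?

z_{α/2} = 1.645, z_β = Φ⁻¹(0.81) = 0.878. For small effect (d = 0.3): n per group = 2(z_{α/2} + z_β)²/d² = 2(1.645 + 0.878)²/0.3² = 141.5 → 142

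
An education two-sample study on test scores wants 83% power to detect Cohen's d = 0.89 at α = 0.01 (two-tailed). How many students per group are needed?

z_{α/2} = 2.576, z_β = Φ⁻¹(0.83) = 0.954. For large effect (d = 0.89): n per group = 2(z_{α/2} + z_β)²/d² = 2(2.576 + 0.954)²/0.89² = 31.5 → 32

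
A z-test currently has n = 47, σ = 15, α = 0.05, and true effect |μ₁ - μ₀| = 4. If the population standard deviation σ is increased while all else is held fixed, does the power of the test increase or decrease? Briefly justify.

Power decreases: a larger σ inflates the standard error σ/√n, pulling the sampling distribution under H₁ back toward the critical value.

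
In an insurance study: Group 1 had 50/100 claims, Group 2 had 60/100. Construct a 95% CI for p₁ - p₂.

p̂₁ = 0.5, p̂₂ = 0.6. Difference = -0.1. CI = (-0.237, 0.037)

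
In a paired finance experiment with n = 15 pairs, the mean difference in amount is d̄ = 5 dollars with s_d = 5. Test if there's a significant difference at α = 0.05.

t = d̄/(s_d/√n) = 5/(5/√15) = 3.873. df = 14, critical t = ±2.145. Reject H₀.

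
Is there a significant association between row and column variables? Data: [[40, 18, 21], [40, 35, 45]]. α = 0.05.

χ² = 5.987. df = 2, critical = 5.991. Fail to reject H₀. No evidence of dependence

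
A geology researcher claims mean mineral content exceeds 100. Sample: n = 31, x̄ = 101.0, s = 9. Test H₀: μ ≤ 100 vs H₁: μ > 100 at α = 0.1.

t = (101.0 - 100)/(9/√31) = 0.619, df = 30. Critical t = 1.31. Fail to reject H₀.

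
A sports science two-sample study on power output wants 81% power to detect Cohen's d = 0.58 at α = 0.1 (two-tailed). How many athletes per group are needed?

z_{α/2} = 1.645, z_β = Φ⁻¹(0.81) = 0.878. For medium effect (d = 0.58): n per group = 2(z_{α/2} + z_β)²/d² = 2(1.645 + 0.878)²/0.58² = 37.8 → 38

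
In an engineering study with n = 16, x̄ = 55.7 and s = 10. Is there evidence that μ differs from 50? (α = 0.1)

t = (x̄ - μ₀)/(s/√n) = (55.7 - 50)/(10/√16) = 2.28. df = 15, critical t = ±1.753. Reject H₀.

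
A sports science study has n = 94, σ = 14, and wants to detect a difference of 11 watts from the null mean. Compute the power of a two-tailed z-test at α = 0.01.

SE = σ/√n = 14/√94 = 1.444. Non-centrality λ = d/SE = 11/1.444 = 7.618. Power ≈ Φ(λ - z_{α/2}) = Φ(7.618 - 2.576) = Φ(5.042) = 1.0.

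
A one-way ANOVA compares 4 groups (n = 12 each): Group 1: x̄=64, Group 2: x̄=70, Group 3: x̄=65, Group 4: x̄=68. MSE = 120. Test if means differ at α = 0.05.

Grand mean = 66.75. SS_between = 273.0, MS_between = 91.0. F = 0.758, F_crit ≈ 2.816. Fail to reject H₀.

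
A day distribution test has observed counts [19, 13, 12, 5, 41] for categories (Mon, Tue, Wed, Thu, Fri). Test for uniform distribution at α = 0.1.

Expected = 18 each. χ² = Σ(O-E)²/E = 42.222. df = 4, critical value = 7.779. Reject H₀.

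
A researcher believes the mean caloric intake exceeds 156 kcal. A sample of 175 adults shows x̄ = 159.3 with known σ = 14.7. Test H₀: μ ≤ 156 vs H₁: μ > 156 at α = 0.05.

z = 2.97. Critical value: 1.645. Reject H₀.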